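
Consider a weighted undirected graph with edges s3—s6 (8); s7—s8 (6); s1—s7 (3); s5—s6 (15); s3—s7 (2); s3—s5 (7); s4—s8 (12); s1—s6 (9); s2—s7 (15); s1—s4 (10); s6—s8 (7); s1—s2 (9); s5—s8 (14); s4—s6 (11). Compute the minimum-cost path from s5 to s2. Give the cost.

Checking several routes:
s5-s3-s7-s2: 7 + 2 + 15 = 24
s5-s8-s7-s1-s2: 14 + 6 + 3 + 9 = 32
s5-s3-s7-s1-s2: 7 + 2 + 3 + 9 = 21
s5-s3-s6-s1-s2: 7 + 8 + 9 + 9 = 33
The minimum is 21.

21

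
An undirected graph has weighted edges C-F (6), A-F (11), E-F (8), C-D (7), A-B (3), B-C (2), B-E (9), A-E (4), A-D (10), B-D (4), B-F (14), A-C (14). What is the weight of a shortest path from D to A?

7

A few of the D→A routes:
D -> A: 10
D -> C -> B -> A: 7 + 2 + 3 = 12
D -> B -> E -> A: 4 + 9 + 4 = 17
D -> B -> A: 4 + 3 = 7
Shortest: 7.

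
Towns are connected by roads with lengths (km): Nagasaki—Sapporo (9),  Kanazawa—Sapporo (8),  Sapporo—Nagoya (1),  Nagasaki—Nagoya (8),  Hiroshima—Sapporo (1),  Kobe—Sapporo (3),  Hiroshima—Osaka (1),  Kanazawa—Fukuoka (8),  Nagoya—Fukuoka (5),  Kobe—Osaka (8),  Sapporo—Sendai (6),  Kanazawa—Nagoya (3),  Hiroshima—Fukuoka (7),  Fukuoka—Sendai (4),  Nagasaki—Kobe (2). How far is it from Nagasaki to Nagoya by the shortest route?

Comparing a few candidate routes:
Nagasaki → Kobe → Osaka → Hiroshima → Sapporo → Nagoya: 2 + 8 + 1 + 1 + 1 = 13
Nagasaki → Kobe → Sapporo → Kanazawa → Nagoya: 2 + 3 + 8 + 3 = 16
Nagasaki → Sapporo → Nagoya: 9 + 1 = 10
Nagasaki → Nagoya: 8
Nagasaki → Kobe → Sapporo → Nagoya: 2 + 3 + 1 = 6
The minimum is 6 km.

6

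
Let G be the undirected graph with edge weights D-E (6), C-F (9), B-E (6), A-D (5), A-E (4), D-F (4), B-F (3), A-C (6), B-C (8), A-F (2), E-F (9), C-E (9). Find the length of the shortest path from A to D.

A few of the A→D routes:
A → D: 5
A → F → D: 2 + 4 = 6
A → E → D: 4 + 6 = 10
A → F → B → E → D: 2 + 3 + 6 + 6 = 17
The minimum is 5.

5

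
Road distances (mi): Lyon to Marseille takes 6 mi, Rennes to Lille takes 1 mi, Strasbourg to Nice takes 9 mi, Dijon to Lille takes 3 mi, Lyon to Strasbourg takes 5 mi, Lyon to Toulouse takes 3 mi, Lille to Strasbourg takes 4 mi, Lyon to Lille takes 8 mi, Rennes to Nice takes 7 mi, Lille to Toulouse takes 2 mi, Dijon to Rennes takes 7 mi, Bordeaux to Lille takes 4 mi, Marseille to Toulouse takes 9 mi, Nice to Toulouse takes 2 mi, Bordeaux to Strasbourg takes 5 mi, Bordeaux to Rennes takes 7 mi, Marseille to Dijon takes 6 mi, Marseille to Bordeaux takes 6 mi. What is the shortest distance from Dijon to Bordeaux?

Checking several routes:
Dijon -> Lille -> Rennes -> Bordeaux: 3 + 1 + 7 = 11
Dijon -> Lille -> Bordeaux: 3 + 4 = 7
Dijon -> Lille -> Strasbourg -> Bordeaux: 3 + 4 + 5 = 12
Dijon -> Marseille -> Bordeaux: 6 + 6 = 12
The minimum is 7 mi.

7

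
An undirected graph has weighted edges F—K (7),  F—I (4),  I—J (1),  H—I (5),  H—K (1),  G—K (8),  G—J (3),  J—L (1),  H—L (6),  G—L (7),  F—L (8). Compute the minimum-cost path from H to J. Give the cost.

Some routes from H to J:
H → L → J: 6 + 1 = 7
H → L → G → J: 6 + 7 + 3 = 16
H → K → G → J: 1 + 8 + 3 = 12
H → I → J: 5 + 1 = 6
H → K → F → I → J: 1 + 7 + 4 + 1 = 13
Shortest: 6.

6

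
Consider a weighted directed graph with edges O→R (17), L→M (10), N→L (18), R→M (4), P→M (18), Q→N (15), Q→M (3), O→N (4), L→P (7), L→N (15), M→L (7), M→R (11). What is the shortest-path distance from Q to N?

15

Routes from Q to N:
Q-N: 15
Q-M-L-N: 3 + 7 + 15 = 25
Shortest: 15.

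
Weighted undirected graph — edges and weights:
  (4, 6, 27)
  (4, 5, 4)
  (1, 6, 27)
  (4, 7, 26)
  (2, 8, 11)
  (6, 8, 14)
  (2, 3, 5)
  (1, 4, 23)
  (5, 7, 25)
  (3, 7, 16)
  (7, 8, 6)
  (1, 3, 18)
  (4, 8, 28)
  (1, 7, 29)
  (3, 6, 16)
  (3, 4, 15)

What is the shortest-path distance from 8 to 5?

Comparing a few candidate routes:
8 → 7 → 5: 6 + 25 = 31
8 → 2 → 3 → 4 → 5: 11 + 5 + 15 + 4 = 35
8 → 4 → 5: 28 + 4 = 32
8 → 7 → 4 → 5: 6 + 26 + 4 = 36
8 → 7 → 3 → 4 → 5: 6 + 16 + 15 + 4 = 41
Shortest: 31.

31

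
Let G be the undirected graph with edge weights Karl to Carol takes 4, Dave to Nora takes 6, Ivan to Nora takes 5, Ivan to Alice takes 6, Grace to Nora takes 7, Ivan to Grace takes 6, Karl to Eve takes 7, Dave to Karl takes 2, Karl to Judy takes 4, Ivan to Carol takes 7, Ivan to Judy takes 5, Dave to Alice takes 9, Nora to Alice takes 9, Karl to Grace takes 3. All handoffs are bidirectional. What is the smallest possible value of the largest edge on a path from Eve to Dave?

7

A few of the Eve→Dave routes:
Eve - Karl - Judy - Ivan - Grace - Nora - Dave: max(7, 4, 5, 6, 7, 6) = 7
Eve - Karl - Dave: max(7, 2) = 7
Eve - Karl - Judy - Ivan - Nora - Dave: max(7, 4, 5, 5, 6) = 7
Smallest bottleneck: 7.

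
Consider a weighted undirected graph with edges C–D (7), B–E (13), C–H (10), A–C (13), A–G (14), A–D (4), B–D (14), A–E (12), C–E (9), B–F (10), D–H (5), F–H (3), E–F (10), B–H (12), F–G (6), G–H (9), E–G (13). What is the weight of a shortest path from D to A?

4

Checking several routes:
D -> C -> A: 7 + 13 = 20
D -> C -> E -> A: 7 + 9 + 12 = 28
D -> H -> G -> A: 5 + 9 + 14 = 28
D -> A: 4
D -> H -> F -> G -> A: 5 + 3 + 6 + 14 = 28
Shortest: 4.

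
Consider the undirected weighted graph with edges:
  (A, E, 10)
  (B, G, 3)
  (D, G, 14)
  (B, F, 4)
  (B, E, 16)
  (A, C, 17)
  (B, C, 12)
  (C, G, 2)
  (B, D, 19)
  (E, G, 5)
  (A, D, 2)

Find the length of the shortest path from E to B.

8

Some routes from E to B:
E → B: 16
E → G → B: 5 + 3 = 8
E → A → D → G → B: 10 + 2 + 14 + 3 = 29
E → G → C → B: 5 + 2 + 12 = 19
E → A → D → B: 10 + 2 + 19 = 31
The minimum is 8.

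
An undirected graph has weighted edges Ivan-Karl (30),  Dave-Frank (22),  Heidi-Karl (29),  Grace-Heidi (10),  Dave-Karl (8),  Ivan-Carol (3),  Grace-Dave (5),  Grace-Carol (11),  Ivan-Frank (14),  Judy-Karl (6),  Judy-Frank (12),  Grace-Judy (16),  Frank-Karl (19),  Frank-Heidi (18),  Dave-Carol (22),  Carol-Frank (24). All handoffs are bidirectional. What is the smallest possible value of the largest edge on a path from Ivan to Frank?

12

Checking several routes:
Ivan-Carol-Grace-Dave-Karl-Judy-Frank: max(3, 11, 5, 8, 6, 12) = 12
Ivan-Frank: max(14) = 14
Ivan-Carol-Grace-Judy-Frank: max(3, 11, 16, 12) = 16
Ivan-Carol-Grace-Heidi-Frank: max(3, 11, 10, 18) = 18
The minimum achievable maximum is 12.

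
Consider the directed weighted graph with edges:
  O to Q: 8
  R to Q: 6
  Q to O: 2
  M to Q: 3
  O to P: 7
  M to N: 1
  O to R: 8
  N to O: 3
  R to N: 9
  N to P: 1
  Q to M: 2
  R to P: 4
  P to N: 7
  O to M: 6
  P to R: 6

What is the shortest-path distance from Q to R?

Routes from Q to R:
Q → O → M → N → P → R: 2 + 6 + 1 + 1 + 6 = 16
Q → O → P → R: 2 + 7 + 6 = 15
Q → M → N → O → R: 2 + 1 + 3 + 8 = 14
Q → M → N → O → P → R: 2 + 1 + 3 + 7 + 6 = 19
Q → O → R: 2 + 8 = 10
Q → M → N → P → R: 2 + 1 + 1 + 6 = 10
Shortest: 10.

10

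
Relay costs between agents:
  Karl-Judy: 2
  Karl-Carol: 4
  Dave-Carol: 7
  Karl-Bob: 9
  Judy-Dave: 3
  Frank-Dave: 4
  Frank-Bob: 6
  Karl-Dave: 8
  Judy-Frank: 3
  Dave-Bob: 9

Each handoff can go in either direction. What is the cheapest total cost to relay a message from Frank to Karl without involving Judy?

12

Paths from Frank to Karl avoiding Judy:
Frank - Bob - Karl: 6 + 9 = 15
Frank - Dave - Bob - Karl: 4 + 9 + 9 = 22
Frank - Bob - Dave - Carol - Karl: 6 + 9 + 7 + 4 = 26
Frank - Dave - Carol - Karl: 4 + 7 + 4 = 15
Frank - Dave - Karl: 4 + 8 = 12
Frank - Bob - Dave - Karl: 6 + 9 + 8 = 23
Best route has total 12.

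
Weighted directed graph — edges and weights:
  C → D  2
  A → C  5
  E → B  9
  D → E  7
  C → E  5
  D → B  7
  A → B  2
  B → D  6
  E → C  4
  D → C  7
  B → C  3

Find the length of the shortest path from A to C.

5

Paths from A to C:
A-B-C: 2 + 3 = 5
A-B-D-E-C: 2 + 6 + 7 + 4 = 19
A-C: 5
A-B-D-C: 2 + 6 + 7 = 15
The minimum is 5.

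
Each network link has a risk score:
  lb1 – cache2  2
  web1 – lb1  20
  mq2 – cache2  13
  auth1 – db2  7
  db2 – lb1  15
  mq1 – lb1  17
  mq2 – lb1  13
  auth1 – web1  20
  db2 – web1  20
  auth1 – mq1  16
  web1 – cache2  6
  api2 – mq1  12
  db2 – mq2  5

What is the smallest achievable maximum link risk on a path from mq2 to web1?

A few of the mq2→web1 routes:
mq2→lb1→cache2→web1: max(13, 2, 6) = 13
mq2→db2→lb1→cache2→web1: max(5, 15, 2, 6) = 15
mq2→cache2→web1: max(13, 6) = 13
The minimum achievable maximum is 13.

13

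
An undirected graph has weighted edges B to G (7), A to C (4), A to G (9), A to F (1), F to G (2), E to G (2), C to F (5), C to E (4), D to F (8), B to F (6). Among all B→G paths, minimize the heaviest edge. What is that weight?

Paths from B to G:
B→F→G: max(6, 2) = 6
B→G: max(7) = 7
B→F→C→E→G: max(6, 5, 4, 2) = 6
B→F→A→G: max(6, 1, 9) = 9
B→F→C→A→G: max(6, 5, 4, 9) = 9
B→F→A→C→E→G: max(6, 1, 4, 4, 2) = 6
The minimum achievable maximum is 6.

6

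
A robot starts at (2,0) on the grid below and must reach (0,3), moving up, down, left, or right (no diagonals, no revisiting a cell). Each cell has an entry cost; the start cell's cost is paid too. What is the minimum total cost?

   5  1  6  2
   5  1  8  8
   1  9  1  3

Take [2,0] [1,0] [1,1] [0,1] [0,2] [0,3] for a total of 1 + 5 + 1 + 1 + 6 + 2 = 16.

16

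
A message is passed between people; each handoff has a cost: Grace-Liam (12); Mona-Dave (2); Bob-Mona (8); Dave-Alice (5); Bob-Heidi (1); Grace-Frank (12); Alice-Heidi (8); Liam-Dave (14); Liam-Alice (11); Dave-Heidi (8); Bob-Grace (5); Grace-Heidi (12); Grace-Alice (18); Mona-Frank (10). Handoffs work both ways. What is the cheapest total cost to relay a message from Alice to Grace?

Comparing a few candidate routes:
Alice -> Grace: 18
Alice -> Dave -> Heidi -> Bob -> Grace: 5 + 8 + 1 + 5 = 19
Alice -> Dave -> Mona -> Bob -> Grace: 5 + 2 + 8 + 5 = 20
Alice -> Heidi -> Bob -> Grace: 8 + 1 + 5 = 14
The minimum is 14.

14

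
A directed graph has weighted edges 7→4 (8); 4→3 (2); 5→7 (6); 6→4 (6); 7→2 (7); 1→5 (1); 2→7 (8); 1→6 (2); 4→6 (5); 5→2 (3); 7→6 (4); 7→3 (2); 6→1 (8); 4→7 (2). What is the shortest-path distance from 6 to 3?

8

Some routes from 6 to 3:
6 -> 1 -> 5 -> 7 -> 3: 8 + 1 + 6 + 2 = 17
6 -> 1 -> 5 -> 2 -> 7 -> 3: 8 + 1 + 3 + 8 + 2 = 22
6 -> 4 -> 7 -> 3: 6 + 2 + 2 = 10
6 -> 4 -> 3: 6 + 2 = 8
The minimum is 8.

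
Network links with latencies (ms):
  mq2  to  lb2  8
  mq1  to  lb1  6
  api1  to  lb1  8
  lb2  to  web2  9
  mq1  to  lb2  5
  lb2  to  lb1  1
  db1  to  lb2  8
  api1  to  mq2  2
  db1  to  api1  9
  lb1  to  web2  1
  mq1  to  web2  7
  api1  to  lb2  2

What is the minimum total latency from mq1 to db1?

Comparing a few candidate routes:
mq1→lb1→lb2→api1→db1: 6 + 1 + 2 + 9 = 18
mq1→lb2→db1: 5 + 8 = 13
mq1→lb2→api1→db1: 5 + 2 + 9 = 16
mq1→web2→lb1→lb2→db1: 7 + 1 + 1 + 8 = 17
mq1→web2→lb1→lb2→api1→db1: 7 + 1 + 1 + 2 + 9 = 20
mq1→lb1→lb2→db1: 6 + 1 + 8 = 15
The minimum is 13 ms.

13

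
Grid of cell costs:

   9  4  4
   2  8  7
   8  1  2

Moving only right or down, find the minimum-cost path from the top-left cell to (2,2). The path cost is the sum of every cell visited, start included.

22

Best path: (0,0) -> (1,0) -> (1,1) -> (2,1) -> (2,2)
Cost: 9 + 2 + 8 + 1 + 2 = 22
(Top row then right column would cost 26.)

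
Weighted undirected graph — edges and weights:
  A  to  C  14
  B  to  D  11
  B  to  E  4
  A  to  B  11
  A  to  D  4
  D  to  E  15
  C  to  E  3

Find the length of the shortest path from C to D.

18

Candidate routes:
C -> A -> B -> E -> D: 14 + 11 + 4 + 15 = 44
C -> E -> B -> D: 3 + 4 + 11 = 18
C -> A -> D: 14 + 4 = 18
C -> E -> B -> A -> D: 3 + 4 + 11 + 4 = 22
C -> A -> B -> D: 14 + 11 + 11 = 36
C -> E -> D: 3 + 15 = 18
The minimum is 18.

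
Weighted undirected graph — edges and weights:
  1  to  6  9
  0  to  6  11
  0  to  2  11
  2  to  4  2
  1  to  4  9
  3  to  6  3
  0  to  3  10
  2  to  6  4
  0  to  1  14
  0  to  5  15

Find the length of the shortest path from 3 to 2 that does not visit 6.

Routes from 3 to 2 avoiding 6:
3-0-1-4-2: 10 + 14 + 9 + 2 = 35
3-0-2: 10 + 11 = 21
Shortest: 21.

21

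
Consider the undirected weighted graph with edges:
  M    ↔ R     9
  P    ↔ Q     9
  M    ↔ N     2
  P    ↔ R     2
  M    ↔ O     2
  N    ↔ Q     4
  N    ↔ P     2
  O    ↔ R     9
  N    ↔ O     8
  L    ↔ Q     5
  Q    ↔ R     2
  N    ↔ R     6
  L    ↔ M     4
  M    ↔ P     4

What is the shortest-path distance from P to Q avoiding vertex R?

6

A few of the P→Q routes:
P → N → Q: 2 + 4 = 6
P → M → N → Q: 4 + 2 + 4 = 10
P → Q: 9
The minimum is 6.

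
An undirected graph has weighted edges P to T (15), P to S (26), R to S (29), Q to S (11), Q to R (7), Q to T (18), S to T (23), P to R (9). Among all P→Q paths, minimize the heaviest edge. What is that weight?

Checking several routes:
P→T→Q: max(15, 18) = 18
P→R→Q: max(9, 7) = 9
P→T→S→Q: max(15, 23, 11) = 23
P→S→Q: max(26, 11) = 26
Smallest bottleneck: 9.

9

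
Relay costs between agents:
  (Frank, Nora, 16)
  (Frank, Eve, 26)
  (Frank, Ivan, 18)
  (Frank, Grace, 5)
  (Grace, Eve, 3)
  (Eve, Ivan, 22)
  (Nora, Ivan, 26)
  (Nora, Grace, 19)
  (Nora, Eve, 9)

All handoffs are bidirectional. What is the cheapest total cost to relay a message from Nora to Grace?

Comparing a few candidate routes:
Nora -> Grace: 19
Nora -> Eve -> Grace: 9 + 3 = 12
Nora -> Frank -> Grace: 16 + 5 = 21
Shortest: 12.

12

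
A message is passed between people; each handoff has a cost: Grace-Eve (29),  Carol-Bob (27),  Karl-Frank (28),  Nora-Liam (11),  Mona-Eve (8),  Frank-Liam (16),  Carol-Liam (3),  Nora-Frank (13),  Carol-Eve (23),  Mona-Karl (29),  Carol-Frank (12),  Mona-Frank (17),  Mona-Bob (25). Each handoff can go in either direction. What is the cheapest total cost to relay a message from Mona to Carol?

Comparing a few candidate routes:
Mona → Frank → Carol: 17 + 12 = 29
Mona → Eve → Carol: 8 + 23 = 31
Mona → Frank → Liam → Carol: 17 + 16 + 3 = 36
Shortest: 29.

29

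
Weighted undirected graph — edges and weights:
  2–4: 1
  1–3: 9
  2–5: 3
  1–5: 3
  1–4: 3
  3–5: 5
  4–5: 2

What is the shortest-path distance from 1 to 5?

3

A few of the 1→5 routes:
1 → 4 → 5: 3 + 2 = 5
1 → 5: 3
1 → 4 → 2 → 5: 3 + 1 + 3 = 7
Shortest: 3.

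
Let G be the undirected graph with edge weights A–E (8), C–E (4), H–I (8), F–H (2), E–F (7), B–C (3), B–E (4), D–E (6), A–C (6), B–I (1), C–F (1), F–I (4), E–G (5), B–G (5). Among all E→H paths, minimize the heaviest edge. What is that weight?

Checking several routes:
E→B→C→F→H: max(4, 3, 1, 2) = 4
E→B→I→F→H: max(4, 1, 4, 2) = 4
E→C→B→I→F→H: max(4, 3, 1, 4, 2) = 4
The minimum achievable maximum is 4.

4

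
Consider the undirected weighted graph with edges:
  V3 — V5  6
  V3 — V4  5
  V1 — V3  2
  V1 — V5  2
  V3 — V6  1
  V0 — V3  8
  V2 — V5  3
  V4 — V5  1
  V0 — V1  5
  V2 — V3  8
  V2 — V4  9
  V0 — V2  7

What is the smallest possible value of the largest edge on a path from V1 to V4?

2

Some routes from V1 to V4:
V1-V3-V4: max(2, 5) = 5
V1-V0-V2-V5-V4: max(5, 7, 3, 1) = 7
V1-V5-V4: max(2, 1) = 2
V1-V3-V5-V4: max(2, 6, 1) = 6
V1-V5-V3-V4: max(2, 6, 5) = 6
The minimum achievable maximum is 2.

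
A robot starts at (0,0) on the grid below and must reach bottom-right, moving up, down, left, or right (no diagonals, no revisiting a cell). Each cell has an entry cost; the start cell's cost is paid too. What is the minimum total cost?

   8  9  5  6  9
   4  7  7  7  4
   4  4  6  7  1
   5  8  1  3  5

35

One optimal route is r0c0→r1c0→r2c0→r2c1→r2c2→r3c2→r3c3→r3c4.
Its cost is 8 + 4 + 4 + 4 + 6 + 1 + 3 + 5 = 35.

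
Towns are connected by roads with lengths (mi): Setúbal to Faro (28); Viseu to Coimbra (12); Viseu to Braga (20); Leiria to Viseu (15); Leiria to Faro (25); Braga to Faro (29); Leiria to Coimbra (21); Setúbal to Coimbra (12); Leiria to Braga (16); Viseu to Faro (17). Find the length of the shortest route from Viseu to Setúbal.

Comparing a few candidate routes:
Viseu → Coimbra → Setúbal: 12 + 12 = 24
Viseu → Faro → Setúbal: 17 + 28 = 45
Viseu → Leiria → Coimbra → Setúbal: 15 + 21 + 12 = 48
Best route has total 24 mi.

24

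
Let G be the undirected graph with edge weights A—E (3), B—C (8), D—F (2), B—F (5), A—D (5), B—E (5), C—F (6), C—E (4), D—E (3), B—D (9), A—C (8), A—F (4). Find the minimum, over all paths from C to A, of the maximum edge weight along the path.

4

Checking several routes:
C→E→B→F→D→A: max(4, 5, 5, 2, 5) = 5
C→E→D→A: max(4, 3, 5) = 5
C→E→B→F→A: max(4, 5, 5, 4) = 5
C→E→A: max(4, 3) = 4
C→E→D→F→A: max(4, 3, 2, 4) = 4
Best route has worst link 4.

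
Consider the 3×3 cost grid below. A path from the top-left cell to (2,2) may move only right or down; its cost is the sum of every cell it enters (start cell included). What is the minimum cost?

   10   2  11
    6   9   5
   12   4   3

28

One optimal route is (0,0) -> (0,1) -> (1,1) -> (2,1) -> (2,2).
Its cost is 10 + 2 + 9 + 4 + 3 = 28.
For comparison, the top-then-right route costs 31.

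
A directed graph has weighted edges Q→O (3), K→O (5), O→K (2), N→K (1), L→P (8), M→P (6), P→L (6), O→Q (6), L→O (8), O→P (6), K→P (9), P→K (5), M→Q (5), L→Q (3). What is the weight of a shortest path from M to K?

10

Paths from M to K:
M-P-K: 6 + 5 = 11
M-Q-O-P-K: 5 + 3 + 6 + 5 = 19
M-P-L-O-K: 6 + 6 + 8 + 2 = 22
M-Q-O-K: 5 + 3 + 2 = 10
M-P-L-Q-O-K: 6 + 6 + 3 + 3 + 2 = 20
Shortest: 10.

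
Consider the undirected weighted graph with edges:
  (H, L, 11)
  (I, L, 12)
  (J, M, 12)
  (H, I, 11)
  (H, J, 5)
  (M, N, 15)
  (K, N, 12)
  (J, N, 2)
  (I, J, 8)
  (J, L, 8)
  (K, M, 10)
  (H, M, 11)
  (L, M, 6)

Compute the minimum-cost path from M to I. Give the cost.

Some routes from M to I:
M → H → I: 11 + 11 = 22
M → J → I: 12 + 8 = 20
M → L → J → I: 6 + 8 + 8 = 22
M → L → I: 6 + 12 = 18
The minimum is 18.

18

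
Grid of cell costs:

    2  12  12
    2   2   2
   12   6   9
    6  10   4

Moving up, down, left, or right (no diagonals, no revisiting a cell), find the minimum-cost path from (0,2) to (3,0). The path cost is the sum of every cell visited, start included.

36

Cheapest: r0c2 r1c2 r1c1 r1c0 r2c0 r3c0
  12 + 2 + 2 + 2 + 12 + 6 = 36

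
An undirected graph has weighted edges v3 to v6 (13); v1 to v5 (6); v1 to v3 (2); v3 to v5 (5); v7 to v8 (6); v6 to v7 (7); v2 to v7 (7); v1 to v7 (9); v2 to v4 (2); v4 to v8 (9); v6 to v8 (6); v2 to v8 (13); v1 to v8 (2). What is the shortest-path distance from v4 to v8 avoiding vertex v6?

Paths from v4 to v8 avoiding v6:
v4 - v2 - v7 - v8: 2 + 7 + 6 = 15
v4 - v8: 9
v4 - v2 - v8: 2 + 13 = 15
v4 - v2 - v7 - v1 - v8: 2 + 7 + 9 + 2 = 20
Best route has total 9.

9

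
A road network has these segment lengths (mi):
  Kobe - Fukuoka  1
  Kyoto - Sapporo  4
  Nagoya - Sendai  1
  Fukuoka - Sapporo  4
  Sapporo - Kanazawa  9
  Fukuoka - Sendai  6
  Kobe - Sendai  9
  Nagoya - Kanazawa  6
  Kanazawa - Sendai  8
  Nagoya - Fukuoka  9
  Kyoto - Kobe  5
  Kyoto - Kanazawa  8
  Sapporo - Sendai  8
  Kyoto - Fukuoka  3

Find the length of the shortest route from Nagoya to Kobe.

8

Checking several routes:
Nagoya-Sendai-Fukuoka-Kobe: 1 + 6 + 1 = 8
Nagoya-Fukuoka-Kobe: 9 + 1 = 10
Nagoya-Sendai-Kobe: 1 + 9 = 10
Best route has total 8 mi.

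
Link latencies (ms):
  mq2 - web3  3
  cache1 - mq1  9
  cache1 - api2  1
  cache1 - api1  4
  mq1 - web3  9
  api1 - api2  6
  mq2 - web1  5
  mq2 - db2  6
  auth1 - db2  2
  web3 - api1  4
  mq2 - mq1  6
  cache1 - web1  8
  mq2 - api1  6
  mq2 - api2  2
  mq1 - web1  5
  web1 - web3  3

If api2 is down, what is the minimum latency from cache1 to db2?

16

Checking several routes:
cache1→web1→mq2→db2: 8 + 5 + 6 = 19
cache1→mq1→mq2→db2: 9 + 6 + 6 = 21
cache1→api1→web3→mq2→db2: 4 + 4 + 3 + 6 = 17
cache1→web1→web3→mq2→db2: 8 + 3 + 3 + 6 = 20
cache1→api1→mq2→db2: 4 + 6 + 6 = 16
Shortest: 16 ms.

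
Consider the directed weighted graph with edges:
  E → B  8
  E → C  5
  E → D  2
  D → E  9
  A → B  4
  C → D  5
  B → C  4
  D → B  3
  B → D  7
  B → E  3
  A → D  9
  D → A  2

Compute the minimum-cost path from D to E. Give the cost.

6

Routes from D to E:
D-E: 9
D-A-B-E: 2 + 4 + 3 = 9
D-B-E: 3 + 3 = 6
Best route has total 6.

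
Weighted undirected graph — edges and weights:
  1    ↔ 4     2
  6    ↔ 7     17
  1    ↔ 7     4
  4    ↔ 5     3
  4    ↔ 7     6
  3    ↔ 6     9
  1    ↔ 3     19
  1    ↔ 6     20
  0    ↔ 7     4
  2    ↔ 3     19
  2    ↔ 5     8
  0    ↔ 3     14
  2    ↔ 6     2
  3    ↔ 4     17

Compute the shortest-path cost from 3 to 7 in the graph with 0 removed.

A few of the 3→7 routes:
3→6→7: 9 + 17 = 26
3→4→7: 17 + 6 = 23
3→1→7: 19 + 4 = 23
3→4→1→7: 17 + 2 + 4 = 23
Shortest: 23.

23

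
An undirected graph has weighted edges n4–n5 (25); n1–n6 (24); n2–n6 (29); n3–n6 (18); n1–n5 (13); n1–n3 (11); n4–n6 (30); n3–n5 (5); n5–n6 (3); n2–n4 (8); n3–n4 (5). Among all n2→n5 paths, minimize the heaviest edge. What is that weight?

Comparing a few candidate routes:
n2→n4→n3→n5: max(8, 5, 5) = 8
n2→n4→n3→n6→n5: max(8, 5, 18, 3) = 18
n2→n4→n3→n1→n5: max(8, 5, 11, 13) = 13
Smallest bottleneck: 8.

8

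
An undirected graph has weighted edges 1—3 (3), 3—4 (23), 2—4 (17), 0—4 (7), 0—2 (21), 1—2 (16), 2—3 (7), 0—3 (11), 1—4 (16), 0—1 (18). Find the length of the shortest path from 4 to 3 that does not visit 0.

Candidate routes:
4 → 3: 23
4 → 1 → 2 → 3: 16 + 16 + 7 = 39
4 → 1 → 3: 16 + 3 = 19
4 → 2 → 3: 17 + 7 = 24
4 → 2 → 1 → 3: 17 + 16 + 3 = 36
Shortest: 19.

19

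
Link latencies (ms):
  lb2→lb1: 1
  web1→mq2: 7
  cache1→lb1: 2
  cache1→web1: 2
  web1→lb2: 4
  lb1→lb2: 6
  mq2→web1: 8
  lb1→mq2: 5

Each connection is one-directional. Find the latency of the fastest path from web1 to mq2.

Routes from web1 to mq2:
web1-mq2: 7
web1-lb2-lb1-mq2: 4 + 1 + 5 = 10
Shortest: 7 ms.

7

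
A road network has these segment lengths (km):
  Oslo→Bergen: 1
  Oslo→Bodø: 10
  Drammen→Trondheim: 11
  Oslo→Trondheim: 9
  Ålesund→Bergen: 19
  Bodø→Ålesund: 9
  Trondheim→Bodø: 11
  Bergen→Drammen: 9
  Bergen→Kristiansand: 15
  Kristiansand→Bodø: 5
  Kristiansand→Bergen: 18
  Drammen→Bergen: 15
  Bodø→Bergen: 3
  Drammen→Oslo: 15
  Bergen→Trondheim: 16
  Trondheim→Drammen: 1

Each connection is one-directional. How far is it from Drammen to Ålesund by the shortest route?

31

Some routes from Drammen to Ålesund:
Drammen -> Trondheim -> Bodø -> Ålesund: 11 + 11 + 9 = 31
Drammen -> Oslo -> Bodø -> Ålesund: 15 + 10 + 9 = 34
Drammen -> Oslo -> Trondheim -> Bodø -> Ålesund: 15 + 9 + 11 + 9 = 44
Drammen -> Bergen -> Kristiansand -> Bodø -> Ålesund: 15 + 15 + 5 + 9 = 44
Shortest: 31 km.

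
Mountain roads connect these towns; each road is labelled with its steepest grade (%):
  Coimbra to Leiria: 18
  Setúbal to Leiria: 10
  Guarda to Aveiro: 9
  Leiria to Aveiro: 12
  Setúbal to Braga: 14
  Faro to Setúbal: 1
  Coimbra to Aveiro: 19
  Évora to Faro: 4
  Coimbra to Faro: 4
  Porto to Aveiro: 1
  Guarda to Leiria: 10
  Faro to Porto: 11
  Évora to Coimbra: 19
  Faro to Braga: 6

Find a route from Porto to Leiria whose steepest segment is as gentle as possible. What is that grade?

A few of the Porto→Leiria routes:
Porto - Faro - Setúbal - Leiria: max(11, 1, 10) = 11
Porto - Aveiro - Leiria: max(1, 12) = 12
Porto - Aveiro - Guarda - Leiria: max(1, 9, 10) = 10
Best route has worst link 10%.

10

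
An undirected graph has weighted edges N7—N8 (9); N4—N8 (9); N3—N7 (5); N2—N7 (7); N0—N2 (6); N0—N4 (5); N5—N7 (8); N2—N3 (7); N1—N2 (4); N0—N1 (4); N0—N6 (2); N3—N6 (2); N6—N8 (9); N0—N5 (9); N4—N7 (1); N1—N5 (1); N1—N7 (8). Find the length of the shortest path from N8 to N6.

Comparing a few candidate routes:
N8 -> N7 -> N3 -> N6: 9 + 5 + 2 = 16
N8 -> N4 -> N7 -> N3 -> N6: 9 + 1 + 5 + 2 = 17
N8 -> N6: 9
N8 -> N4 -> N0 -> N6: 9 + 5 + 2 = 16
The minimum is 9.

9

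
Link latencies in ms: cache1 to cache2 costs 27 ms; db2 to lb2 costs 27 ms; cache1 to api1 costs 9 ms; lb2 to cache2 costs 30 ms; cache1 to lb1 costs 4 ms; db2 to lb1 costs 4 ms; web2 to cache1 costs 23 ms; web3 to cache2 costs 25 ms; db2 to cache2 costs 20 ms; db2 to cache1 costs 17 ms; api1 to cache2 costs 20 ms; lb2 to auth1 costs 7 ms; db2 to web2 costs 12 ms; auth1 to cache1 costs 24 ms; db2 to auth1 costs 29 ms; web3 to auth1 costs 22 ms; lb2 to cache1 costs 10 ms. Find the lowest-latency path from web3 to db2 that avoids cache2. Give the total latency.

A few of the web3→db2 routes:
web3 → auth1 → lb2 → cache1 → lb1 → db2: 22 + 7 + 10 + 4 + 4 = 47
web3 → auth1 → lb2 → cache1 → db2: 22 + 7 + 10 + 17 = 56
web3 → auth1 → cache1 → lb1 → db2: 22 + 24 + 4 + 4 = 54
web3 → auth1 → db2: 22 + 29 = 51
Shortest: 47 ms.

47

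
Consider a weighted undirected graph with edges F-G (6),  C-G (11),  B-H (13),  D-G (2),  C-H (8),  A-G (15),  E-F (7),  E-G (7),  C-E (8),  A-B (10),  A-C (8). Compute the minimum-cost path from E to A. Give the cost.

Checking several routes:
E -> C -> A: 8 + 8 = 16
E -> F -> G -> A: 7 + 6 + 15 = 28
E -> G -> A: 7 + 15 = 22
E -> G -> C -> A: 7 + 11 + 8 = 26
Best route has total 16.

16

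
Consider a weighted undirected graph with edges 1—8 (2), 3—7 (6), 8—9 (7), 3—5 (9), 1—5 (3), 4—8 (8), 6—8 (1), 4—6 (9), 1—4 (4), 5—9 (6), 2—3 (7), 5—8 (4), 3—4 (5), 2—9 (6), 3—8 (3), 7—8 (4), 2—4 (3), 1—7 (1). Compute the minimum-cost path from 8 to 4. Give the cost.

6

A few of the 8→4 routes:
8-3-4: 3 + 5 = 8
8-4: 8
8-7-1-4: 4 + 1 + 4 = 9
8-1-4: 2 + 4 = 6
Best route has total 6.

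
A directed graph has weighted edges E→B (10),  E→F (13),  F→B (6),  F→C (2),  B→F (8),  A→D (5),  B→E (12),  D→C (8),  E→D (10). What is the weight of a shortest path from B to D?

22

Paths from B to D:
B -> E -> D: 12 + 10 = 22
Best route has total 22.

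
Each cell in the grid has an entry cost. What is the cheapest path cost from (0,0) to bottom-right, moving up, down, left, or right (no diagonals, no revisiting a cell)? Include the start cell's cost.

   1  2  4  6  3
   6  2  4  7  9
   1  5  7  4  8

One optimal route is (0,0) -> (0,1) -> (1,1) -> (1,2) -> (1,3) -> (2,3) -> (2,4).
Its cost is 1 + 2 + 2 + 4 + 7 + 4 + 8 = 28.

28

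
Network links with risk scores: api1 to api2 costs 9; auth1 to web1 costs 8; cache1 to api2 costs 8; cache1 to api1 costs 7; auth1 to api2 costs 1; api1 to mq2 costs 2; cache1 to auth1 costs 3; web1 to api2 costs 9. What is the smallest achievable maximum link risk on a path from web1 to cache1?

A few of the web1→cache1 routes:
web1→api2→auth1→cache1: max(9, 1, 3) = 9
web1→auth1→api2→cache1: max(8, 1, 8) = 8
web1→api2→cache1: max(9, 8) = 9
web1→auth1→cache1: max(8, 3) = 8
Smallest bottleneck: 8.

8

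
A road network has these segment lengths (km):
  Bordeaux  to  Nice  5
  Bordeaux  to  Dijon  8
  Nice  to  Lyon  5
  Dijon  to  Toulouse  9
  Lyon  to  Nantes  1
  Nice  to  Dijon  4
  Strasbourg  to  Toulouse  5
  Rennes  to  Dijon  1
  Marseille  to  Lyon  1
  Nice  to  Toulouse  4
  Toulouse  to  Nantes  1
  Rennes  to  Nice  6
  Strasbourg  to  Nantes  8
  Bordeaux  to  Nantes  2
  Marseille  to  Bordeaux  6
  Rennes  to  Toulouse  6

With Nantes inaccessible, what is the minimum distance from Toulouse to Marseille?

10

Some routes from Toulouse to Marseille avoiding Nantes:
Toulouse→Rennes→Dijon→Bordeaux→Marseille: 6 + 1 + 8 + 6 = 21
Toulouse→Rennes→Nice→Lyon→Marseille: 6 + 6 + 5 + 1 = 18
Toulouse→Rennes→Dijon→Nice→Lyon→Marseille: 6 + 1 + 4 + 5 + 1 = 17
Toulouse→Dijon→Nice→Lyon→Marseille: 9 + 4 + 5 + 1 = 19
Toulouse→Nice→Bordeaux→Marseille: 4 + 5 + 6 = 15
Toulouse→Nice→Lyon→Marseille: 4 + 5 + 1 = 10
Best route has total 10 km.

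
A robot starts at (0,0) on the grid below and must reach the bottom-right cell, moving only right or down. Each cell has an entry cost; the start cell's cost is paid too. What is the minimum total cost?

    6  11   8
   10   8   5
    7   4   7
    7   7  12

46

Best path: (0,0) (1,0) (2,0) (2,1) (2,2) (3,2)
Cost: 6 + 10 + 7 + 4 + 7 + 12 = 46
(Top row then right column would cost 49.)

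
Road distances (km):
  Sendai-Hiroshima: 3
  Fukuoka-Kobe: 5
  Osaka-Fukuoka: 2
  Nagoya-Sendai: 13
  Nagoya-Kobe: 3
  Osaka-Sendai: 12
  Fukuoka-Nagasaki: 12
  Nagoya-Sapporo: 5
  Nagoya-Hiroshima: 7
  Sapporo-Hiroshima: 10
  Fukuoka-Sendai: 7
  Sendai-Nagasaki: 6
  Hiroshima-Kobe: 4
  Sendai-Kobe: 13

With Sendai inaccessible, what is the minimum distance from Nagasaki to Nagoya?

Candidate routes:
Nagasaki-Fukuoka-Kobe-Nagoya: 12 + 5 + 3 = 20
Nagasaki-Fukuoka-Kobe-Hiroshima-Sapporo-Nagoya: 12 + 5 + 4 + 10 + 5 = 36
Nagasaki-Fukuoka-Kobe-Hiroshima-Nagoya: 12 + 5 + 4 + 7 = 28
Shortest: 20 km.

20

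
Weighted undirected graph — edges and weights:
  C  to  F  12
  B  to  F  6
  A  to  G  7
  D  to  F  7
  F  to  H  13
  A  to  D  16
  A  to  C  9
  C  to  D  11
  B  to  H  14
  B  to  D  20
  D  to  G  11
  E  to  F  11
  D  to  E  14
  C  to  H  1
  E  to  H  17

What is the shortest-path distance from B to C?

15

Comparing a few candidate routes:
B → F → D → C: 6 + 7 + 11 = 24
B → H → C: 14 + 1 = 15
B → F → C: 6 + 12 = 18
B → F → H → C: 6 + 13 + 1 = 20
Best route has total 15.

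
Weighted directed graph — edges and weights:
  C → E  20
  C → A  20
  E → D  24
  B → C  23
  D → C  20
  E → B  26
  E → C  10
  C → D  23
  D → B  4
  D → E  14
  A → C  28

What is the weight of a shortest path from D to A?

40

Checking several routes:
D -> B -> C -> A: 4 + 23 + 20 = 47
D -> E -> C -> A: 14 + 10 + 20 = 44
D -> C -> A: 20 + 20 = 40
Best route has total 40.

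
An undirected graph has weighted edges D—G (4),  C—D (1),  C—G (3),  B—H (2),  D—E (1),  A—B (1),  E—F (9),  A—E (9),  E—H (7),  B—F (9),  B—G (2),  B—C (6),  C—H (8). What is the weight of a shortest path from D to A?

A few of the D→A routes:
D -> C -> B -> A: 1 + 6 + 1 = 8
D -> G -> B -> A: 4 + 2 + 1 = 7
D -> E -> H -> B -> A: 1 + 7 + 2 + 1 = 11
D -> E -> A: 1 + 9 = 10
D -> C -> G -> B -> A: 1 + 3 + 2 + 1 = 7
The minimum is 7.

7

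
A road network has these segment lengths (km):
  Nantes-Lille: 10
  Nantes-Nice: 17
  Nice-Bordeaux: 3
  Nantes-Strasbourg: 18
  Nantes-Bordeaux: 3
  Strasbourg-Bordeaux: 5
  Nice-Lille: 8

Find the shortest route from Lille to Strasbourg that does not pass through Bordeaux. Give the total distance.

Routes from Lille to Strasbourg avoiding Bordeaux:
Lille-Nantes-Strasbourg: 10 + 18 = 28
Lille-Nice-Nantes-Strasbourg: 8 + 17 + 18 = 43
Shortest: 28 km.

28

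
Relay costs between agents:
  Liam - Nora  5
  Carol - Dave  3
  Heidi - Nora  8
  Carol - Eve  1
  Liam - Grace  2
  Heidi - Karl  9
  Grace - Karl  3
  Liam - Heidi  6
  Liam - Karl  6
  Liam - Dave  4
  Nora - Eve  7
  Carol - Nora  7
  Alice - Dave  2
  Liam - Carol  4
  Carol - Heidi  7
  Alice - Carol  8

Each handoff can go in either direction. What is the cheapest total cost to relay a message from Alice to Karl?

11

A few of the Alice→Karl routes:
Alice → Dave → Liam → Grace → Karl: 2 + 4 + 2 + 3 = 11
Alice → Dave → Liam → Karl: 2 + 4 + 6 = 12
Alice → Carol → Liam → Karl: 8 + 4 + 6 = 18
Alice → Dave → Carol → Liam → Grace → Karl: 2 + 3 + 4 + 2 + 3 = 14
Alice → Carol → Liam → Grace → Karl: 8 + 4 + 2 + 3 = 17
Alice → Dave → Carol → Liam → Karl: 2 + 3 + 4 + 6 = 15
Best route has total 11.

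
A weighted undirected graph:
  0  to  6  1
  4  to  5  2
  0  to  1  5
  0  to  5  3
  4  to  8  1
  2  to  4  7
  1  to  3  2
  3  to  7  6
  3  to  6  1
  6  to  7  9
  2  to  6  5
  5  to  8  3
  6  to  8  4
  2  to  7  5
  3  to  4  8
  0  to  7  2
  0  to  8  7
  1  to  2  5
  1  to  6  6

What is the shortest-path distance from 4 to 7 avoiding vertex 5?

Checking several routes:
4 → 8 → 0 → 7: 1 + 7 + 2 = 10
4 → 8 → 6 → 0 → 7: 1 + 4 + 1 + 2 = 8
4 → 3 → 6 → 0 → 7: 8 + 1 + 1 + 2 = 12
4 → 2 → 7: 7 + 5 = 12
The minimum is 8.

8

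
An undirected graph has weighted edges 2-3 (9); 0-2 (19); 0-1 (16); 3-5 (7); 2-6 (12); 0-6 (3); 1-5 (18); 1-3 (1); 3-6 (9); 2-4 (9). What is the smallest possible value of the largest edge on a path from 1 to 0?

9

Comparing a few candidate routes:
1→3→2→6→0: max(1, 9, 12, 3) = 12
1→3→6→0: max(1, 9, 3) = 9
1→0: max(16) = 16
Smallest bottleneck: 9.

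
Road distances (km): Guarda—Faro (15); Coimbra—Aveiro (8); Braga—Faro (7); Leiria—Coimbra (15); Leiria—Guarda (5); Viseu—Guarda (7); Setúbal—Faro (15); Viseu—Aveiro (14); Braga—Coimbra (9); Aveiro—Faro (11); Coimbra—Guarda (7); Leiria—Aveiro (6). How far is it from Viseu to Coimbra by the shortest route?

Comparing a few candidate routes:
Viseu-Aveiro-Leiria-Guarda-Coimbra: 14 + 6 + 5 + 7 = 32
Viseu-Aveiro-Coimbra: 14 + 8 = 22
Viseu-Guarda-Coimbra: 7 + 7 = 14
Viseu-Guarda-Leiria-Aveiro-Coimbra: 7 + 5 + 6 + 8 = 26
Viseu-Aveiro-Leiria-Coimbra: 14 + 6 + 15 = 35
Viseu-Guarda-Leiria-Coimbra: 7 + 5 + 15 = 27
Best route has total 14 km.

14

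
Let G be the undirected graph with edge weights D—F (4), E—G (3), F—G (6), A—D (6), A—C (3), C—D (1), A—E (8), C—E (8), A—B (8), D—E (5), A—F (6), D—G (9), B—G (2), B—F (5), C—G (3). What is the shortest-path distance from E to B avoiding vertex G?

A few of the E→B routes:
E - A - B: 8 + 8 = 16
E - C - A - B: 8 + 3 + 8 = 19
E - D - F - B: 5 + 4 + 5 = 14
E - D - C - A - B: 5 + 1 + 3 + 8 = 17
E - C - D - F - B: 8 + 1 + 4 + 5 = 18
E - A - F - B: 8 + 6 + 5 = 19
Best route has total 14.

14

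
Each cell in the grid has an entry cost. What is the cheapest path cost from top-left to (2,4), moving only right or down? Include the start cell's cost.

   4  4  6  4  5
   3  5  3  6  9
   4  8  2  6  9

32

Cheapest: [0,0] → [1,0] → [1,1] → [1,2] → [2,2] → [2,3] → [2,4]
  4 + 3 + 5 + 3 + 2 + 6 + 9 = 32
For comparison, the top-then-right route costs 41.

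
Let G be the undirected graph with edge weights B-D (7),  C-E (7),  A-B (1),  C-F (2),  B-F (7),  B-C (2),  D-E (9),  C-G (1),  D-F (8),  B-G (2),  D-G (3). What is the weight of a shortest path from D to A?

A few of the D→A routes:
D -> B -> A: 7 + 1 = 8
D -> G -> C -> B -> A: 3 + 1 + 2 + 1 = 7
D -> F -> C -> B -> A: 8 + 2 + 2 + 1 = 13
D -> G -> B -> A: 3 + 2 + 1 = 6
The minimum is 6.

6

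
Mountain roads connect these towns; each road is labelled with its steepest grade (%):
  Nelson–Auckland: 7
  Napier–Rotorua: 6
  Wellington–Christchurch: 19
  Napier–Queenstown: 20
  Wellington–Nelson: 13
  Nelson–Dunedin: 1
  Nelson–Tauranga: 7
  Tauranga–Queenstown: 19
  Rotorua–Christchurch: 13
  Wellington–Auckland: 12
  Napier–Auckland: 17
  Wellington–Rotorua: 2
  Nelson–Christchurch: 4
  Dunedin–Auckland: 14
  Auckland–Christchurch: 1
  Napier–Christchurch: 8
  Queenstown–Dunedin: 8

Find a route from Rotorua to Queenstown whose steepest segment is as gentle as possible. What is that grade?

8

A few of the Rotorua→Queenstown routes:
Rotorua→Wellington→Auckland→Christchurch→Nelson→Dunedin→Queenstown: max(2, 12, 1, 4, 1, 8) = 12
Rotorua→Napier→Christchurch→Nelson→Dunedin→Queenstown: max(6, 8, 4, 1, 8) = 8
Rotorua→Wellington→Auckland→Nelson→Dunedin→Queenstown: max(2, 12, 7, 1, 8) = 12
Rotorua→Napier→Christchurch→Auckland→Nelson→Dunedin→Queenstown: max(6, 8, 1, 7, 1, 8) = 8
Smallest bottleneck: 8%.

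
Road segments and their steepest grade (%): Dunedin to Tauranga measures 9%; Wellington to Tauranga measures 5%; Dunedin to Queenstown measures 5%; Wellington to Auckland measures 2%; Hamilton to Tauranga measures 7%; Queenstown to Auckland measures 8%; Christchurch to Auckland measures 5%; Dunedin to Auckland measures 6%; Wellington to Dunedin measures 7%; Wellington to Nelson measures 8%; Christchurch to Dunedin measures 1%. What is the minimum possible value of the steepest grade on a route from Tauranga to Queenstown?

A few of the Tauranga→Queenstown routes:
Tauranga -> Wellington -> Dunedin -> Queenstown: max(5, 7, 5) = 7
Tauranga -> Wellington -> Auckland -> Christchurch -> Dunedin -> Queenstown: max(5, 2, 5, 1, 5) = 5
Tauranga -> Wellington -> Auckland -> Dunedin -> Queenstown: max(5, 2, 6, 5) = 6
Tauranga -> Wellington -> Dunedin -> Auckland -> Queenstown: max(5, 7, 6, 8) = 8
The minimum achievable maximum is 5%.

5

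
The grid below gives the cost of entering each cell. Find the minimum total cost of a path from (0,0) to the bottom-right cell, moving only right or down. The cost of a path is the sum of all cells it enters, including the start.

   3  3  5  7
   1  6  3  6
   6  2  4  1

17

Cheapest: (0,0) (1,0) (1,1) (2,1) (2,2) (2,3)
  3 + 1 + 6 + 2 + 4 + 1 = 17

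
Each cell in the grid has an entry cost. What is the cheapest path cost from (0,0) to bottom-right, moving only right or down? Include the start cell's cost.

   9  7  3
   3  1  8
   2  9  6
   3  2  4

One optimal route is (0,0) (1,0) (2,0) (3,0) (3,1) (3,2).
Its cost is 9 + 3 + 2 + 3 + 2 + 4 = 23.

23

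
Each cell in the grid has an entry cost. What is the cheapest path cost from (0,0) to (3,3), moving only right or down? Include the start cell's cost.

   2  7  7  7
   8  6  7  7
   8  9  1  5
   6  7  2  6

31

Path [0,0] [0,1] [1,1] [1,2] [2,2] [3,2] [3,3]: 2 + 7 + 6 + 7 + 1 + 2 + 6 = 31.
(Top row then right column would cost 41.)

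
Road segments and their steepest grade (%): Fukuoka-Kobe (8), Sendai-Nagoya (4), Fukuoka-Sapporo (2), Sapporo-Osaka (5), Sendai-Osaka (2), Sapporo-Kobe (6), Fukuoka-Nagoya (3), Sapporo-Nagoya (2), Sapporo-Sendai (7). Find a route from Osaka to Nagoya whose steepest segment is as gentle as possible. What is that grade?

4

A few of the Osaka→Nagoya routes:
Osaka -> Sendai -> Sapporo -> Nagoya: max(2, 7, 2) = 7
Osaka -> Sapporo -> Fukuoka -> Nagoya: max(5, 2, 3) = 5
Osaka -> Sendai -> Sapporo -> Fukuoka -> Nagoya: max(2, 7, 2, 3) = 7
Osaka -> Sapporo -> Nagoya: max(5, 2) = 5
Osaka -> Sendai -> Nagoya: max(2, 4) = 4
Smallest bottleneck: 4%.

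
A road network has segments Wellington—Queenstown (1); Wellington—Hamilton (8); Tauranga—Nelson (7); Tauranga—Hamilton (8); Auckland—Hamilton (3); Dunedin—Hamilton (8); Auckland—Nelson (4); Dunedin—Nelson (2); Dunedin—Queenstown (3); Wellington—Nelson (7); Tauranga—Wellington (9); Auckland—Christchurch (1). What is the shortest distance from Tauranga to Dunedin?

9

Some routes from Tauranga to Dunedin:
Tauranga → Hamilton → Auckland → Nelson → Dunedin: 8 + 3 + 4 + 2 = 17
Tauranga → Nelson → Dunedin: 7 + 2 = 9
Tauranga → Hamilton → Dunedin: 8 + 8 = 16
Tauranga → Wellington → Queenstown → Dunedin: 9 + 1 + 3 = 13
The minimum is 9 km.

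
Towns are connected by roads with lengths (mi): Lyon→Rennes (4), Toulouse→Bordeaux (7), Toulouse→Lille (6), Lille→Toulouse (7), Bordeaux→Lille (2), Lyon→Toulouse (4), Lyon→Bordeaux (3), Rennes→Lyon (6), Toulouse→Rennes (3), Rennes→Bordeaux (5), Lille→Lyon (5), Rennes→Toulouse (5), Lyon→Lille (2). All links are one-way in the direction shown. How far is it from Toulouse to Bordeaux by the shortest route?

7

Comparing a few candidate routes:
Toulouse-Bordeaux: 7
Toulouse-Rennes-Bordeaux: 3 + 5 = 8
Toulouse-Rennes-Lyon-Bordeaux: 3 + 6 + 3 = 12
Shortest: 7 mi.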